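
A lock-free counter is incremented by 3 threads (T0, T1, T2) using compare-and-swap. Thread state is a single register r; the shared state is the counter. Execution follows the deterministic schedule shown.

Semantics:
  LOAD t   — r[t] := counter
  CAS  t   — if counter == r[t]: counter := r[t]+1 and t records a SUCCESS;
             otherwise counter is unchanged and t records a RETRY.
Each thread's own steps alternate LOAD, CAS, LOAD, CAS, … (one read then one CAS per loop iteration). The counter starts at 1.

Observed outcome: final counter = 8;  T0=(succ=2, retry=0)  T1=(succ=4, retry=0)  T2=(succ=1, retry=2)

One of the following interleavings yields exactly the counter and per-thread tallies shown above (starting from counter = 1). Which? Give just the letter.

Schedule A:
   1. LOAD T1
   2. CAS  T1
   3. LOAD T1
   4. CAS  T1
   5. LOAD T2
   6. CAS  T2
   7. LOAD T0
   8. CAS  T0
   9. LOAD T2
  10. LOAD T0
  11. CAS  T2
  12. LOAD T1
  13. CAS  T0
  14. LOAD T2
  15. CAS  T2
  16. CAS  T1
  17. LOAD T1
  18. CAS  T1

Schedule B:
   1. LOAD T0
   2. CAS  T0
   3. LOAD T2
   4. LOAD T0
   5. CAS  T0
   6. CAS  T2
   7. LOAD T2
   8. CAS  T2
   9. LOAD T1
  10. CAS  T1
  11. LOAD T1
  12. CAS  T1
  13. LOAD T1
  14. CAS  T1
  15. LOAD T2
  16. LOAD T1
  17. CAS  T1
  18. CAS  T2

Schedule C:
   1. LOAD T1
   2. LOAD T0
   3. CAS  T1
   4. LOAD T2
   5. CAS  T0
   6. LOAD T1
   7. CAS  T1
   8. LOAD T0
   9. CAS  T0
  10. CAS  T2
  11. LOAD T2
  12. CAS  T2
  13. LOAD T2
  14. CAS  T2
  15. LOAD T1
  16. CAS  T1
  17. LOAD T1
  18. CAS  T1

Tracing schedule B:
step 1: T0 LOAD ⇒ load; ctr=1 reg=1
step 2: T0 CAS ⇒ ok; ctr=2 reg=1
step 3: T2 LOAD ⇒ load; ctr=2 reg=2
step 4: T0 LOAD ⇒ load; ctr=2 reg=2
step 5: T0 CAS ⇒ ok; ctr=3 reg=2
step 6: T2 CAS ⇒ retry; ctr=3 reg=2
step 7: T2 LOAD ⇒ load; ctr=3 reg=3
step 8: T2 CAS ⇒ ok; ctr=4 reg=3
step 9: T1 LOAD ⇒ load; ctr=4 reg=4
step 10: T1 CAS ⇒ ok; ctr=5 reg=4
step 11: T1 LOAD ⇒ load; ctr=5 reg=5
step 12: T1 CAS ⇒ ok; ctr=6 reg=5
step 13: T1 LOAD ⇒ load; ctr=6 reg=6
step 14: T1 CAS ⇒ ok; ctr=7 reg=6
step 15: T2 LOAD ⇒ load; ctr=7 reg=7
step 16: T1 LOAD ⇒ load; ctr=7 reg=7
step 17: T1 CAS ⇒ ok; ctr=8 reg=7
step 18: T2 CAS ⇒ retry; ctr=8 reg=7

B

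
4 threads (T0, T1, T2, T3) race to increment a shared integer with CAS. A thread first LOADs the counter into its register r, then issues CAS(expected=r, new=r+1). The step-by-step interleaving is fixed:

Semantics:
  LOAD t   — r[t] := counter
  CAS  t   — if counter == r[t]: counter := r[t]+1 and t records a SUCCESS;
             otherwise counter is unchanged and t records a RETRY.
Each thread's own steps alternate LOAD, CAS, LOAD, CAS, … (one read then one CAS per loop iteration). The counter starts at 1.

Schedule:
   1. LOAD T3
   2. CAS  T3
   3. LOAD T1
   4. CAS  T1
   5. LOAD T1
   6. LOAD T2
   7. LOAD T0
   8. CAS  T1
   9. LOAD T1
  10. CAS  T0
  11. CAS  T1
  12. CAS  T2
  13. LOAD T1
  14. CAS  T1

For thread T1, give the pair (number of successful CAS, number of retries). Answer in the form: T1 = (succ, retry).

#1 T3 reads 1
#2 T3 CAS(1→2) writes; counter now 2
#3 T1 reads 2
#4 T1 CAS(2→3) writes; counter now 3
#5 T1 reads 3
#6 T2 reads 3
#7 T0 reads 3
#8 T1 CAS(3→4) writes; counter now 4
#9 T1 reads 4
#10 T0 CAS(3→4) fails; counter now 4
#11 T1 CAS(4→5) writes; counter now 5
#12 T2 CAS(3→4) fails; counter now 5
#13 T1 reads 5
#14 T1 CAS(5→6) writes; counter now 6

T1 = (4, 0)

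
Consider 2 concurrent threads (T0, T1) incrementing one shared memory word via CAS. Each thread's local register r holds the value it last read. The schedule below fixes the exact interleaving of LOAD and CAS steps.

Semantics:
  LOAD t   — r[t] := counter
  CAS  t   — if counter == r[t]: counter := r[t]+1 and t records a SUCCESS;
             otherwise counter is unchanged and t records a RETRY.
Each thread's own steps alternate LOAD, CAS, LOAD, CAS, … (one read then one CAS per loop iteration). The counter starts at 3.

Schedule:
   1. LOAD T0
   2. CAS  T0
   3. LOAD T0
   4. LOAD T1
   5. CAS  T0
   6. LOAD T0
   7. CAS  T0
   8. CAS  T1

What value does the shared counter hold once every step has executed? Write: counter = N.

counter = 6

T0 LOAD — after: cnt=3, r=3 — load
T0 CAS — after: cnt=4, r=3 — ok
T0 LOAD — after: cnt=4, r=4 — load
T1 LOAD — after: cnt=4, r=4 — load
T0 CAS — after: cnt=5, r=4 — ok
T0 LOAD — after: cnt=5, r=5 — load
T0 CAS — after: cnt=6, r=5 — ok
T1 CAS — after: cnt=6, r=4 — retry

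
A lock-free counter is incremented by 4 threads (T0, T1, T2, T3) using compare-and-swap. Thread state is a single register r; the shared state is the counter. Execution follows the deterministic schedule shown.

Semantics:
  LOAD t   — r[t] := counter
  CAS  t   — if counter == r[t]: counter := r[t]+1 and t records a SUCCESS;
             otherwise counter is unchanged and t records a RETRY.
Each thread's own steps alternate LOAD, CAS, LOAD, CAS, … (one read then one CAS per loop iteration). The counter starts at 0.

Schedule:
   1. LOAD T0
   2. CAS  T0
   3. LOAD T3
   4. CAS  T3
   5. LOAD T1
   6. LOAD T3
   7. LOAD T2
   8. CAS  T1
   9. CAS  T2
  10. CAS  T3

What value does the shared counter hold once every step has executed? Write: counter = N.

counter = 3

[1] T0.load  rd  (counter 0, T0.r 0)
[2] T0.cas  hit  (counter 1, T0.r 0)
[3] T3.load  rd  (counter 1, T3.r 1)
[4] T3.cas  hit  (counter 2, T3.r 1)
[5] T1.load  rd  (counter 2, T1.r 2)
[6] T3.load  rd  (counter 2, T3.r 2)
[7] T2.load  rd  (counter 2, T2.r 2)
[8] T1.cas  hit  (counter 3, T1.r 2)
[9] T2.cas  miss  (counter 3, T2.r 2)
[10] T3.cas  miss  (counter 3, T3.r 2)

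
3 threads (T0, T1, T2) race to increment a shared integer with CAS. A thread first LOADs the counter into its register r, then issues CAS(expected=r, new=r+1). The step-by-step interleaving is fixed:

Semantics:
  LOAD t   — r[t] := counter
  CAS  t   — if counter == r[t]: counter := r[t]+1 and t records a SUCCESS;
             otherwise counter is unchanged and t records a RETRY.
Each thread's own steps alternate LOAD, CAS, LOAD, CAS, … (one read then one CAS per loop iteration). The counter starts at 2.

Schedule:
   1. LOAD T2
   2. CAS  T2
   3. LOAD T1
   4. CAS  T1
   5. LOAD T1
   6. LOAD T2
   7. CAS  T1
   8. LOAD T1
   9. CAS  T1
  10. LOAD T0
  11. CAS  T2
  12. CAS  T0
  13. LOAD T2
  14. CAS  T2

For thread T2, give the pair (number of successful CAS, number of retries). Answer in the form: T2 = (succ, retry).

   1) LOAD T2:  M=2  r_T2=2
   2) CAS  T2:  M=3  r_T2=2 ✓
   3) LOAD T1:  M=3  r_T1=3
   4) CAS  T1:  M=4  r_T1=3 ✓
   5) LOAD T1:  M=4  r_T1=4
   6) LOAD T2:  M=4  r_T2=4
   7) CAS  T1:  M=5  r_T1=4 ✓
   8) LOAD T1:  M=5  r_T1=5
   9) CAS  T1:  M=6  r_T1=5 ✓
  10) LOAD T0:  M=6  r_T0=6
  11) CAS  T2:  M=6  r_T2=4 ✗
  12) CAS  T0:  M=7  r_T0=6 ✓
  13) LOAD T2:  M=7  r_T2=7
  14) CAS  T2:  M=8  r_T2=7 ✓

T2 = (2, 1)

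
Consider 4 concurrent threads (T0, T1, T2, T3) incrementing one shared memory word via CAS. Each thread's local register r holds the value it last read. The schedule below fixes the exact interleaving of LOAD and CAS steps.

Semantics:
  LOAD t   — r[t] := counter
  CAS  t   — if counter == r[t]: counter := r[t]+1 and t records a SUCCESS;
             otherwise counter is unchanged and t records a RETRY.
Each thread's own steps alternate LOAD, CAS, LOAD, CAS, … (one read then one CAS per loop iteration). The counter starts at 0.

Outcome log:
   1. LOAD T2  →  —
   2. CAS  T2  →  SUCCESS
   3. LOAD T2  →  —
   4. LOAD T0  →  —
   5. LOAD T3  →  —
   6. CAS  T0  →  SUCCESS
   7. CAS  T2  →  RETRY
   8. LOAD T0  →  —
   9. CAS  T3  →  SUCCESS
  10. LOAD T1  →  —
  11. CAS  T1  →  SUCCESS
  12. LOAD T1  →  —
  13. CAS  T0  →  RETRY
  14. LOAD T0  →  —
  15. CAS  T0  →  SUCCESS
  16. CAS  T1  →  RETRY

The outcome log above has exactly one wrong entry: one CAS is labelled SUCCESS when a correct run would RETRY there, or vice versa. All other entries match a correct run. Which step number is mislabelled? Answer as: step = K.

step = 9

Reference trace:
#1 T2 reads 0
#2 T2 CAS(0→1) writes; counter now 1
#3 T2 reads 1
#4 T0 reads 1
#5 T3 reads 1
#6 T0 CAS(1→2) writes; counter now 2
#7 T2 CAS(1→2) fails; counter now 2
#8 T0 reads 2
#9 T3 CAS(1→2) fails; counter now 2
#10 T1 reads 2
#11 T1 CAS(2→3) writes; counter now 3
#12 T1 reads 3
#13 T0 CAS(2→3) fails; counter now 3
#14 T0 reads 3
#15 T0 CAS(3→4) writes; counter now 4
#16 T1 CAS(3→4) fails; counter now 4
Mismatch at 9.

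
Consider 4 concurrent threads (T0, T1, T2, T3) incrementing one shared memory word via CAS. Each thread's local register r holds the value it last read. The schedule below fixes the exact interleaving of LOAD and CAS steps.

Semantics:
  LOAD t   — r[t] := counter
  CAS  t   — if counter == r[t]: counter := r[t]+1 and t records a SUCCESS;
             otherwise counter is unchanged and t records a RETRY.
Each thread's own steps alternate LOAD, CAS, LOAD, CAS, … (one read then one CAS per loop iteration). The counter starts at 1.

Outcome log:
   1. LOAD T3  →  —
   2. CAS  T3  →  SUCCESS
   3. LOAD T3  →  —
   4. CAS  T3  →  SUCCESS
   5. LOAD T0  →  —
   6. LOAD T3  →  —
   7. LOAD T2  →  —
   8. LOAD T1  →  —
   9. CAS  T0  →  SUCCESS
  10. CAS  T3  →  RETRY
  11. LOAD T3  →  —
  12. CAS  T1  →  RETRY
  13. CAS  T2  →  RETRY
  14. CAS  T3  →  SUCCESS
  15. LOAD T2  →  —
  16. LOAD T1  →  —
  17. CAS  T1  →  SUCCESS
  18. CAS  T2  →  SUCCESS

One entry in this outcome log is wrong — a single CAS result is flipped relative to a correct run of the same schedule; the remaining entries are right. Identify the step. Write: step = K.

Reference trace:
T3 LOAD — after: cnt=1, r=1 — load
T3 CAS — after: cnt=2, r=1 — ok
T3 LOAD — after: cnt=2, r=2 — load
T3 CAS — after: cnt=3, r=2 — ok
T0 LOAD — after: cnt=3, r=3 — load
T3 LOAD — after: cnt=3, r=3 — load
T2 LOAD — after: cnt=3, r=3 — load
T1 LOAD — after: cnt=3, r=3 — load
T0 CAS — after: cnt=4, r=3 — ok
T3 CAS — after: cnt=4, r=3 — retry
T3 LOAD — after: cnt=4, r=4 — load
T1 CAS — after: cnt=4, r=3 — retry
T2 CAS — after: cnt=4, r=3 — retry
T3 CAS — after: cnt=5, r=4 — ok
T2 LOAD — after: cnt=5, r=5 — load
T1 LOAD — after: cnt=5, r=5 — load
T1 CAS — after: cnt=6, r=5 — ok
T2 CAS — after: cnt=6, r=5 — retry
Flip is step 18.

step = 18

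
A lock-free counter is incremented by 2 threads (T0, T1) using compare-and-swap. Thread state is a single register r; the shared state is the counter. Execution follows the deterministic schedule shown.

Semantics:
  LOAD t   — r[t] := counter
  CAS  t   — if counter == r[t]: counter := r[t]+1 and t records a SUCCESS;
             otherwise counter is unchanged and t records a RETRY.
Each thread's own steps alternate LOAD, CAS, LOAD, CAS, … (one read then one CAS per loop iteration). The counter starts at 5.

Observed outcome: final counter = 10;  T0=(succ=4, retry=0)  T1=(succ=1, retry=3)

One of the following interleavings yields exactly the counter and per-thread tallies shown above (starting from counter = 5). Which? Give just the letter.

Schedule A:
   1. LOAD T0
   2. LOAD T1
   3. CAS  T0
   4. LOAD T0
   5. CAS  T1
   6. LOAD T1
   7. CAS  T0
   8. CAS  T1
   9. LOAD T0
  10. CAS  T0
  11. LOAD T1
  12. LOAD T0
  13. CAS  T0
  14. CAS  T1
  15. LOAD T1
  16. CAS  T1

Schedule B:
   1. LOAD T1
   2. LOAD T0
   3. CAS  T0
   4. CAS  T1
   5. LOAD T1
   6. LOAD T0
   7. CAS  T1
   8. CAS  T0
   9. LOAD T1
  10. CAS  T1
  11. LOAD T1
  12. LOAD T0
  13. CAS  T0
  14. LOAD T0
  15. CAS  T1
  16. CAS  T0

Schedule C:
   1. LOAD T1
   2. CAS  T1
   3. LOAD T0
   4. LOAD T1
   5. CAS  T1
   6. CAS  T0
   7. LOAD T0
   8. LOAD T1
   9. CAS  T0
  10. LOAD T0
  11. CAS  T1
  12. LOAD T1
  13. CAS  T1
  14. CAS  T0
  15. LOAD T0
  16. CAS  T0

Tracing schedule A:
T0 LOAD — after: cnt=5, r=5 — load
T1 LOAD — after: cnt=5, r=5 — load
T0 CAS — after: cnt=6, r=5 — ok
T0 LOAD — after: cnt=6, r=6 — load
T1 CAS — after: cnt=6, r=5 — retry
T1 LOAD — after: cnt=6, r=6 — load
T0 CAS — after: cnt=7, r=6 — ok
T1 CAS — after: cnt=7, r=6 — retry
T0 LOAD — after: cnt=7, r=7 — load
T0 CAS — after: cnt=8, r=7 — ok
T1 LOAD — after: cnt=8, r=8 — load
T0 LOAD — after: cnt=8, r=8 — load
T0 CAS — after: cnt=9, r=8 — ok
T1 CAS — after: cnt=9, r=8 — retry
T1 LOAD — after: cnt=9, r=9 — load
T1 CAS — after: cnt=10, r=9 — ok

A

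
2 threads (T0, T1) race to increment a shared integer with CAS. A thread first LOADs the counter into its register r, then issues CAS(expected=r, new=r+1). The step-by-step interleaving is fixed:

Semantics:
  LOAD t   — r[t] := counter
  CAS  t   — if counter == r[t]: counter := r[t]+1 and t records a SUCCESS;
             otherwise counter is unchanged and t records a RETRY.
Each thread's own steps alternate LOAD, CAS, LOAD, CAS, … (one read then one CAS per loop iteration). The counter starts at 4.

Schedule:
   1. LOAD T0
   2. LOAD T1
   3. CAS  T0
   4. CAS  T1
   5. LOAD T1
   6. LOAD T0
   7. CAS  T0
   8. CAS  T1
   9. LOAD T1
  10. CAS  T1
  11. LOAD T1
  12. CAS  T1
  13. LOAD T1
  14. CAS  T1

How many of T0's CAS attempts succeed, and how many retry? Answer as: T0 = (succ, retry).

T0 LOAD — after: cnt=4, r=4 — load
T1 LOAD — after: cnt=4, r=4 — load
T0 CAS — after: cnt=5, r=4 — ok
T1 CAS — after: cnt=5, r=4 — retry
T1 LOAD — after: cnt=5, r=5 — load
T0 LOAD — after: cnt=5, r=5 — load
T0 CAS — after: cnt=6, r=5 — ok
T1 CAS — after: cnt=6, r=5 — retry
T1 LOAD — after: cnt=6, r=6 — load
T1 CAS — after: cnt=7, r=6 — ok
T1 LOAD — after: cnt=7, r=7 — load
T1 CAS — after: cnt=8, r=7 — ok
T1 LOAD — after: cnt=8, r=8 — load
T1 CAS — after: cnt=9, r=8 — ok

T0 = (2, 0)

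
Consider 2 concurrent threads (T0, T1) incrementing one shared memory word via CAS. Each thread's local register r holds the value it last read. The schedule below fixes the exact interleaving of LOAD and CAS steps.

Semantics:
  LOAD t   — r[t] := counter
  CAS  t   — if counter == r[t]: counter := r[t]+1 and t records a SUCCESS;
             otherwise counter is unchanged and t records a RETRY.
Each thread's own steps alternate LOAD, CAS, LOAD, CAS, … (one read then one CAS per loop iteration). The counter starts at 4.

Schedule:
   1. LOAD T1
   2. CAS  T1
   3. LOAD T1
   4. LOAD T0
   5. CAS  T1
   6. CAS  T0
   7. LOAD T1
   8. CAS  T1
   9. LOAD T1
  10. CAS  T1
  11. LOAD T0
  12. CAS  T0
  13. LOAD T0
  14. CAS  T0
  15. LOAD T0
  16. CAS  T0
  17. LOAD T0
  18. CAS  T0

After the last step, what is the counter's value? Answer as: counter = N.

[1] T1.load  rd  (counter 4, T1.r 4)
[2] T1.cas  hit  (counter 5, T1.r 4)
[3] T1.load  rd  (counter 5, T1.r 5)
[4] T0.load  rd  (counter 5, T0.r 5)
[5] T1.cas  hit  (counter 6, T1.r 5)
[6] T0.cas  miss  (counter 6, T0.r 5)
[7] T1.load  rd  (counter 6, T1.r 6)
[8] T1.cas  hit  (counter 7, T1.r 6)
[9] T1.load  rd  (counter 7, T1.r 7)
[10] T1.cas  hit  (counter 8, T1.r 7)
[11] T0.load  rd  (counter 8, T0.r 8)
[12] T0.cas  hit  (counter 9, T0.r 8)
[13] T0.load  rd  (counter 9, T0.r 9)
[14] T0.cas  hit  (counter 10, T0.r 9)
[15] T0.load  rd  (counter 10, T0.r 10)
[16] T0.cas  hit  (counter 11, T0.r 10)
[17] T0.load  rd  (counter 11, T0.r 11)
[18] T0.cas  hit  (counter 12, T0.r 11)

counter = 12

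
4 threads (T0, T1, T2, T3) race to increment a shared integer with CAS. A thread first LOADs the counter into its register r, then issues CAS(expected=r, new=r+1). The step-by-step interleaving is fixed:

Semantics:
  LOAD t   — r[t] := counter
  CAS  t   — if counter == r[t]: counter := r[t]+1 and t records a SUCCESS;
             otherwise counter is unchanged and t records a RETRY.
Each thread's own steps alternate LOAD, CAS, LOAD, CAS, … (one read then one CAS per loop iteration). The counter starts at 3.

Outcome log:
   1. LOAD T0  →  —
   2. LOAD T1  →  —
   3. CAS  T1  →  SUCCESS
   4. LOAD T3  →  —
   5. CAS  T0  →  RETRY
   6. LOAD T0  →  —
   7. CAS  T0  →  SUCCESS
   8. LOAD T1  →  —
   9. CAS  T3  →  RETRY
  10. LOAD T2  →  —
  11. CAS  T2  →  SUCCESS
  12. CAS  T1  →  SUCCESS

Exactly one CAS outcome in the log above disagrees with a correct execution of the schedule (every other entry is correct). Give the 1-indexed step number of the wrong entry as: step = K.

Reference trace:
#1 T0 reads 3
#2 T1 reads 3
#3 T1 CAS(3→4) writes; counter now 4
#4 T3 reads 4
#5 T0 CAS(3→4) fails; counter now 4
#6 T0 reads 4
#7 T0 CAS(4→5) writes; counter now 5
#8 T1 reads 5
#9 T3 CAS(4→5) fails; counter now 5
#10 T2 reads 5
#11 T2 CAS(5→6) writes; counter now 6
#12 T1 CAS(5→6) fails; counter now 6
Mismatch at 12.

step = 12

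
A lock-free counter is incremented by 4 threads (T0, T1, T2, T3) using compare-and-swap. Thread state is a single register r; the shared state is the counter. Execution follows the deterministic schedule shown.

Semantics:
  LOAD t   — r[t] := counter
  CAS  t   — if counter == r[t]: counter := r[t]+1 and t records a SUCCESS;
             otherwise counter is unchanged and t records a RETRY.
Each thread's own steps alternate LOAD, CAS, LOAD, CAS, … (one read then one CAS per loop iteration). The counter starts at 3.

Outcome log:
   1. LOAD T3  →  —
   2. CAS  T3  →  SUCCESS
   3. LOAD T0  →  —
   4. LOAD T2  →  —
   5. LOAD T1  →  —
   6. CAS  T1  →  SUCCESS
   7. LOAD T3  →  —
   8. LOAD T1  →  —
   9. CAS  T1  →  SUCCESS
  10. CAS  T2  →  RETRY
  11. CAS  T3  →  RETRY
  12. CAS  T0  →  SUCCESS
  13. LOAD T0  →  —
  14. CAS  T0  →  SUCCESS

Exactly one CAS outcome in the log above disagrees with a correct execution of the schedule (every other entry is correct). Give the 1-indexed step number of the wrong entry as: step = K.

step = 12

Reference trace:
[1] T3.load  rd  (counter 3, T3.r 3)
[2] T3.cas  hit  (counter 4, T3.r 3)
[3] T0.load  rd  (counter 4, T0.r 4)
[4] T2.load  rd  (counter 4, T2.r 4)
[5] T1.load  rd  (counter 4, T1.r 4)
[6] T1.cas  hit  (counter 5, T1.r 4)
[7] T3.load  rd  (counter 5, T3.r 5)
[8] T1.load  rd  (counter 5, T1.r 5)
[9] T1.cas  hit  (counter 6, T1.r 5)
[10] T2.cas  miss  (counter 6, T2.r 4)
[11] T3.cas  miss  (counter 6, T3.r 5)
[12] T0.cas  miss  (counter 6, T0.r 4)
[13] T0.load  rd  (counter 6, T0.r 6)
[14] T0.cas  hit  (counter 7, T0.r 6)
Log disagrees first at step 12.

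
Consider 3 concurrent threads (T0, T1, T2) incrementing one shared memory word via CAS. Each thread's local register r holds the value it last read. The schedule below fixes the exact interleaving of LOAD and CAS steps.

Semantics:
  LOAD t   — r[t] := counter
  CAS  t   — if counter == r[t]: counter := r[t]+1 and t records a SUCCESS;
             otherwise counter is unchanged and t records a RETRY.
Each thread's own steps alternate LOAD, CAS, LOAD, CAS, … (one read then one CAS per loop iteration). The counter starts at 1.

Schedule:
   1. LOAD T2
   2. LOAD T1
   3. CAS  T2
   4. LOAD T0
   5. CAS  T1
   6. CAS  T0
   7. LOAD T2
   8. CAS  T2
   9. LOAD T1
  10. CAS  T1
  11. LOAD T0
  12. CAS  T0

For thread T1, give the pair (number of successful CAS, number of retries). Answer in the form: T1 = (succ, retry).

T1 = (1, 1)

#1 T2 reads 1
#2 T1 reads 1
#3 T2 CAS(1→2) writes; counter now 2
#4 T0 reads 2
#5 T1 CAS(1→2) fails; counter now 2
#6 T0 CAS(2→3) writes; counter now 3
#7 T2 reads 3
#8 T2 CAS(3→4) writes; counter now 4
#9 T1 reads 4
#10 T1 CAS(4→5) writes; counter now 5
#11 T0 reads 5
#12 T0 CAS(5→6) writes; counter now 6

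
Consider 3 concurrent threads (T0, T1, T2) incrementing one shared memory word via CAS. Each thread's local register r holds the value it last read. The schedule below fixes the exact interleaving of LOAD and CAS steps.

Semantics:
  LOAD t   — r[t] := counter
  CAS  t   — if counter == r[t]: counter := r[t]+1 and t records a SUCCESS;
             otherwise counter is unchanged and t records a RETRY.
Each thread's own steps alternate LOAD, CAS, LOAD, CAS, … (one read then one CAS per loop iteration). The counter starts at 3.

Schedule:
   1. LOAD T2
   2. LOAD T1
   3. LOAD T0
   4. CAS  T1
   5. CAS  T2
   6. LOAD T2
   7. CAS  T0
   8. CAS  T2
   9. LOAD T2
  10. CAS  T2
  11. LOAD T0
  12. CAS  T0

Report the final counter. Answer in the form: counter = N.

T2 LOAD — after: cnt=3, r=3 — load
T1 LOAD — after: cnt=3, r=3 — load
T0 LOAD — after: cnt=3, r=3 — load
T1 CAS — after: cnt=4, r=3 — ok
T2 CAS — after: cnt=4, r=3 — retry
T2 LOAD — after: cnt=4, r=4 — load
T0 CAS — after: cnt=4, r=3 — retry
T2 CAS — after: cnt=5, r=4 — ok
T2 LOAD — after: cnt=5, r=5 — load
T2 CAS — after: cnt=6, r=5 — ok
T0 LOAD — after: cnt=6, r=6 — load
T0 CAS — after: cnt=7, r=6 — ok

counter = 7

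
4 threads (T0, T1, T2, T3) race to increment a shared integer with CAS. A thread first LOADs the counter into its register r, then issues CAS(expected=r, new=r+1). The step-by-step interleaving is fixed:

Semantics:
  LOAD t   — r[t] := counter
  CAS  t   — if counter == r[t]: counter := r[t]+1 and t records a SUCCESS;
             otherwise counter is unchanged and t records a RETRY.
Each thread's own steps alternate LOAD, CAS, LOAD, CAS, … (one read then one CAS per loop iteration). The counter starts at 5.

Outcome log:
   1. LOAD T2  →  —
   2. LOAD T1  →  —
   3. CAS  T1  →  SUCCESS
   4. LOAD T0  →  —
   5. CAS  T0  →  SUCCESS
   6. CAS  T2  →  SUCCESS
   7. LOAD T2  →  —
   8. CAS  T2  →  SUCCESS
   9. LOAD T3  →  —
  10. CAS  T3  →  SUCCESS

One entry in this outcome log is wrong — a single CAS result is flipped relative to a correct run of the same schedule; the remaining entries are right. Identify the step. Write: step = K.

step = 6

Correct run:
#1 T2 reads 5
#2 T1 reads 5
#3 T1 CAS(5→6) writes; counter now 6
#4 T0 reads 6
#5 T0 CAS(6→7) writes; counter now 7
#6 T2 CAS(5→6) fails; counter now 7
#7 T2 reads 7
#8 T2 CAS(7→8) writes; counter now 8
#9 T3 reads 8
#10 T3 CAS(8→9) writes; counter now 9
Log disagrees first at step 6.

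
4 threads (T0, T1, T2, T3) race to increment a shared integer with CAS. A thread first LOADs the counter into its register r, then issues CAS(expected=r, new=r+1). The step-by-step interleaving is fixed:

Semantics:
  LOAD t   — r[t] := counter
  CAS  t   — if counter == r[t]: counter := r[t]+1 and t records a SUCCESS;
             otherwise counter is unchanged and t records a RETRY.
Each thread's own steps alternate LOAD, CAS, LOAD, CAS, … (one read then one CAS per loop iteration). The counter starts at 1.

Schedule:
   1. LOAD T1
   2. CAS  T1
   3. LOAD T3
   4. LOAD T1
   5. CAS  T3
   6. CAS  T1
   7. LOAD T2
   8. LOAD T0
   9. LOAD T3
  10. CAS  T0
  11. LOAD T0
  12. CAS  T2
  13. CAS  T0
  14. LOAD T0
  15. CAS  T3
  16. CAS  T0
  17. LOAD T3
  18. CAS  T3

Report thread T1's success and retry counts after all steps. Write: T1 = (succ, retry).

T1 = (1, 1)

step 1: T1 LOAD ⇒ load; ctr=1 reg=1
step 2: T1 CAS ⇒ ok; ctr=2 reg=1
step 3: T3 LOAD ⇒ load; ctr=2 reg=2
step 4: T1 LOAD ⇒ load; ctr=2 reg=2
step 5: T3 CAS ⇒ ok; ctr=3 reg=2
step 6: T1 CAS ⇒ retry; ctr=3 reg=2
step 7: T2 LOAD ⇒ load; ctr=3 reg=3
step 8: T0 LOAD ⇒ load; ctr=3 reg=3
step 9: T3 LOAD ⇒ load; ctr=3 reg=3
step 10: T0 CAS ⇒ ok; ctr=4 reg=3
step 11: T0 LOAD ⇒ load; ctr=4 reg=4
step 12: T2 CAS ⇒ retry; ctr=4 reg=3
step 13: T0 CAS ⇒ ok; ctr=5 reg=4
step 14: T0 LOAD ⇒ load; ctr=5 reg=5
step 15: T3 CAS ⇒ retry; ctr=5 reg=3
step 16: T0 CAS ⇒ ok; ctr=6 reg=5
step 17: T3 LOAD ⇒ load; ctr=6 reg=6
step 18: T3 CAS ⇒ ok; ctr=7 reg=6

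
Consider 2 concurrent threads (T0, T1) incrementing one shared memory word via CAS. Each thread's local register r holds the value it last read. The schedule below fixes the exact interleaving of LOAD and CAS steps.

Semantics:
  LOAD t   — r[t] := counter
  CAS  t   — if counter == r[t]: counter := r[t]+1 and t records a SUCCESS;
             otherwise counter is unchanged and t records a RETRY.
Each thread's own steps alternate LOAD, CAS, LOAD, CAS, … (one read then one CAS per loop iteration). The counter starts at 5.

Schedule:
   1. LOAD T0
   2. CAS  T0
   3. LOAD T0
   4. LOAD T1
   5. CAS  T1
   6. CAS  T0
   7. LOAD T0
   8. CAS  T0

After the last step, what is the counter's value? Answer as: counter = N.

step 1: T0 LOAD ⇒ load; ctr=5 reg=5
step 2: T0 CAS ⇒ ok; ctr=6 reg=5
step 3: T0 LOAD ⇒ load; ctr=6 reg=6
step 4: T1 LOAD ⇒ load; ctr=6 reg=6
step 5: T1 CAS ⇒ ok; ctr=7 reg=6
step 6: T0 CAS ⇒ retry; ctr=7 reg=6
step 7: T0 LOAD ⇒ load; ctr=7 reg=7
step 8: T0 CAS ⇒ ok; ctr=8 reg=7

counter = 8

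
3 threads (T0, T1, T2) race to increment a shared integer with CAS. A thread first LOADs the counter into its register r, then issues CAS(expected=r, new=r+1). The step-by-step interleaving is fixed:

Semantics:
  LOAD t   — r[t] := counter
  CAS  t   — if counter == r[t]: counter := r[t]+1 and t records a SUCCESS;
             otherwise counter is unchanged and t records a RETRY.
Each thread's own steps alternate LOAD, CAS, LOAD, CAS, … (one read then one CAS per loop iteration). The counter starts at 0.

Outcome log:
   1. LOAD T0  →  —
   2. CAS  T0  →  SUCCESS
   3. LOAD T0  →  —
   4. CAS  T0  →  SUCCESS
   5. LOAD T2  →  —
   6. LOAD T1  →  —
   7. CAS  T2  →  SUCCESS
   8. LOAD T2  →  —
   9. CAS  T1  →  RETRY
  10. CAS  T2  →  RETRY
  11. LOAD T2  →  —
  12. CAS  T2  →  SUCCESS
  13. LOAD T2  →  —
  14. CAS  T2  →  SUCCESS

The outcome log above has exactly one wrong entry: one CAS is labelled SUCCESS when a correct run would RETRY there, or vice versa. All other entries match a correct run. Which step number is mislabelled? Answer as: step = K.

Correct run:
step 1: T0 LOAD ⇒ load; ctr=0 reg=0
step 2: T0 CAS ⇒ ok; ctr=1 reg=0
step 3: T0 LOAD ⇒ load; ctr=1 reg=1
step 4: T0 CAS ⇒ ok; ctr=2 reg=1
step 5: T2 LOAD ⇒ load; ctr=2 reg=2
step 6: T1 LOAD ⇒ load; ctr=2 reg=2
step 7: T2 CAS ⇒ ok; ctr=3 reg=2
step 8: T2 LOAD ⇒ load; ctr=3 reg=3
step 9: T1 CAS ⇒ retry; ctr=3 reg=2
step 10: T2 CAS ⇒ ok; ctr=4 reg=3
step 11: T2 LOAD ⇒ load; ctr=4 reg=4
step 12: T2 CAS ⇒ ok; ctr=5 reg=4
step 13: T2 LOAD ⇒ load; ctr=5 reg=5
step 14: T2 CAS ⇒ ok; ctr=6 reg=5
Log disagrees first at step 10.

step = 10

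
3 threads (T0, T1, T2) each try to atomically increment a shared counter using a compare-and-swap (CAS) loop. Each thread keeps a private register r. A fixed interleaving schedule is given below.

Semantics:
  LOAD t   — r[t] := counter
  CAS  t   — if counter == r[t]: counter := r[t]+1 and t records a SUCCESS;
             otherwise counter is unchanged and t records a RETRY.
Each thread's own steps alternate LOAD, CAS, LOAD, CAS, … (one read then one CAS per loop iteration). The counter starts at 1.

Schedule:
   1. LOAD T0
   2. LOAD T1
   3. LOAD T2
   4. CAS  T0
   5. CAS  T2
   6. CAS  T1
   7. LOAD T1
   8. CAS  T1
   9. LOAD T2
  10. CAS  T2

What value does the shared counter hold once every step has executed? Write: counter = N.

T0 LOAD — after: cnt=1, r=1 — load
T1 LOAD — after: cnt=1, r=1 — load
T2 LOAD — after: cnt=1, r=1 — load
T0 CAS — after: cnt=2, r=1 — ok
T2 CAS — after: cnt=2, r=1 — retry
T1 CAS — after: cnt=2, r=1 — retry
T1 LOAD — after: cnt=2, r=2 — load
T1 CAS — after: cnt=3, r=2 — ok
T2 LOAD — after: cnt=3, r=3 — load
T2 CAS — after: cnt=4, r=3 — ok

counter = 4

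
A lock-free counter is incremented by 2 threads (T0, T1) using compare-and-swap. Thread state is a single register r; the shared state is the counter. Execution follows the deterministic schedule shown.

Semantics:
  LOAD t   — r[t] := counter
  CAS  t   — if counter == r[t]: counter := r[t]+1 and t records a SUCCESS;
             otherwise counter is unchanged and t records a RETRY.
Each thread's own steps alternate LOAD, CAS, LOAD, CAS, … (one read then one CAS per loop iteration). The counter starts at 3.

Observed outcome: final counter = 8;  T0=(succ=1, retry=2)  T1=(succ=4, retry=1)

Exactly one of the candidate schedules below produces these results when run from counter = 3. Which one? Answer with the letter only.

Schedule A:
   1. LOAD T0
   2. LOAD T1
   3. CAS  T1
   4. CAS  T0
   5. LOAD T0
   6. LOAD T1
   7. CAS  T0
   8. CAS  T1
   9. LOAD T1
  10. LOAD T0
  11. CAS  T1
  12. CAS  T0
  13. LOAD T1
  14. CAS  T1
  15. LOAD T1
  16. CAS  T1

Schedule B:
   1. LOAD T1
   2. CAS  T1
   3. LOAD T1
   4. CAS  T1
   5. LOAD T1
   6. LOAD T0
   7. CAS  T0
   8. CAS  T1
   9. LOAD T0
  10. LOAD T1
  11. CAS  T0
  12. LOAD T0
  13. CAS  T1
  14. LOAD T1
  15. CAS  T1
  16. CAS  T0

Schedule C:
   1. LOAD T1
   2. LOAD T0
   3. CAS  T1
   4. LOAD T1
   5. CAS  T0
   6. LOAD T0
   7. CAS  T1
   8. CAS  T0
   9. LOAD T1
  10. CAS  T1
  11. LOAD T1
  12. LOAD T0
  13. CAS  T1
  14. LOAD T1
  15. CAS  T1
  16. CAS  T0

Simulating candidate A:
[1] T0.load  rd  (counter 3, T0.r 3)
[2] T1.load  rd  (counter 3, T1.r 3)
[3] T1.cas  hit  (counter 4, T1.r 3)
[4] T0.cas  miss  (counter 4, T0.r 3)
[5] T0.load  rd  (counter 4, T0.r 4)
[6] T1.load  rd  (counter 4, T1.r 4)
[7] T0.cas  hit  (counter 5, T0.r 4)
[8] T1.cas  miss  (counter 5, T1.r 4)
[9] T1.load  rd  (counter 5, T1.r 5)
[10] T0.load  rd  (counter 5, T0.r 5)
[11] T1.cas  hit  (counter 6, T1.r 5)
[12] T0.cas  miss  (counter 6, T0.r 5)
[13] T1.load  rd  (counter 6, T1.r 6)
[14] T1.cas  hit  (counter 7, T1.r 6)
[15] T1.load  rd  (counter 7, T1.r 7)
[16] T1.cas  hit  (counter 8, T1.r 7)

A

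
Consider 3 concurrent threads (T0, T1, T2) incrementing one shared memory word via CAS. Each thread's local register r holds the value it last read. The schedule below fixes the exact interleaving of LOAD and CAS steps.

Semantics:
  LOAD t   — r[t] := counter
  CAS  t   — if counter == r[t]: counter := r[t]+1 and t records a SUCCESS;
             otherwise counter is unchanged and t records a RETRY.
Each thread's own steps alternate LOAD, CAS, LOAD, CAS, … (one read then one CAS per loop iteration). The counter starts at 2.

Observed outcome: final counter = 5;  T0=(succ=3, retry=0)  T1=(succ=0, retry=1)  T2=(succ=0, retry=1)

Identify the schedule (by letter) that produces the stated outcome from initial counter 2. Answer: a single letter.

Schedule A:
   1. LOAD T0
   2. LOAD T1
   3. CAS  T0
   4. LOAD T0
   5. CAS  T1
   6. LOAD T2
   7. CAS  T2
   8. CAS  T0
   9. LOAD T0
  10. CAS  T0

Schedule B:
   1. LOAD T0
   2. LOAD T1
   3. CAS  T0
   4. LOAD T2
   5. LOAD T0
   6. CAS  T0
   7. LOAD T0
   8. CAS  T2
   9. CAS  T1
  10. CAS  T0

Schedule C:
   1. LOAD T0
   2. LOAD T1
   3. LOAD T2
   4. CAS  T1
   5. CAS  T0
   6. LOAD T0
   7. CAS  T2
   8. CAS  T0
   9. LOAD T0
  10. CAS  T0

B

Tracing schedule B:
   1) LOAD T0:  M=2  r_T0=2
   2) LOAD T1:  M=2  r_T1=2
   3) CAS  T0:  M=3  r_T0=2 ✓
   4) LOAD T2:  M=3  r_T2=3
   5) LOAD T0:  M=3  r_T0=3
   6) CAS  T0:  M=4  r_T0=3 ✓
   7) LOAD T0:  M=4  r_T0=4
   8) CAS  T2:  M=4  r_T2=3 ✗
   9) CAS  T1:  M=4  r_T1=2 ✗
  10) CAS  T0:  M=5  r_T0=4 ✓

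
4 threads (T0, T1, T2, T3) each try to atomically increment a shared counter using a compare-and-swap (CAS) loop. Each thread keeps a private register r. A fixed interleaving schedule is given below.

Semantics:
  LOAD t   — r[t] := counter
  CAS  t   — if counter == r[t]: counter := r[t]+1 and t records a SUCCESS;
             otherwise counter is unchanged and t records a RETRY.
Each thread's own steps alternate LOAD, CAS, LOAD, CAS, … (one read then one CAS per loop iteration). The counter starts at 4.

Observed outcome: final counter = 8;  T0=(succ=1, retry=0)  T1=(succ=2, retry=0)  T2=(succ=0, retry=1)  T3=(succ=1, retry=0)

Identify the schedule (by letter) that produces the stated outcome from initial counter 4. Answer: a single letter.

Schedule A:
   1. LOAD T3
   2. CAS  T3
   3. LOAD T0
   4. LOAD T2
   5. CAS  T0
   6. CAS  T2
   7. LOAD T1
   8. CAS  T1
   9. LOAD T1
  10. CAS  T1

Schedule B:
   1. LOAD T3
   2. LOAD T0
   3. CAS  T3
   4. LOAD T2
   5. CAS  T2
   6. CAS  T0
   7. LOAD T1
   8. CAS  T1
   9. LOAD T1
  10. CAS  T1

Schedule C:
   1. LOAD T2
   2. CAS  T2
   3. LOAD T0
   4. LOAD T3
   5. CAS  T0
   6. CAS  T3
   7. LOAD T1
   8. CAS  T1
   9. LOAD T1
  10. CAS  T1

Tracing schedule A:
T3 LOAD — after: cnt=4, r=4 — load
T3 CAS — after: cnt=5, r=4 — ok
T0 LOAD — after: cnt=5, r=5 — load
T2 LOAD — after: cnt=5, r=5 — load
T0 CAS — after: cnt=6, r=5 — ok
T2 CAS — after: cnt=6, r=5 — retry
T1 LOAD — after: cnt=6, r=6 — load
T1 CAS — after: cnt=7, r=6 — ok
T1 LOAD — after: cnt=7, r=7 — load
T1 CAS — after: cnt=8, r=7 — ok

A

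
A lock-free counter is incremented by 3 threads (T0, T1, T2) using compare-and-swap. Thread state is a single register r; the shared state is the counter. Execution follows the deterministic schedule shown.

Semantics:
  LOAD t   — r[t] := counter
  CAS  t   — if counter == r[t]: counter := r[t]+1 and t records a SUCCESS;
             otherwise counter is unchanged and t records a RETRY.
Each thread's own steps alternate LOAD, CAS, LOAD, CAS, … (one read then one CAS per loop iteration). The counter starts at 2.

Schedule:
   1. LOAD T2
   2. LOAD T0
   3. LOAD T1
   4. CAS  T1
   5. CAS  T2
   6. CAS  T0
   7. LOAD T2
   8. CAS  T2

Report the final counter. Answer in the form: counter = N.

   1) LOAD T2:  M=2  r_T2=2
   2) LOAD T0:  M=2  r_T0=2
   3) LOAD T1:  M=2  r_T1=2
   4) CAS  T1:  M=3  r_T1=2 ✓
   5) CAS  T2:  M=3  r_T2=2 ✗
   6) CAS  T0:  M=3  r_T0=2 ✗
   7) LOAD T2:  M=3  r_T2=3
   8) CAS  T2:  M=4  r_T2=3 ✓

counter = 4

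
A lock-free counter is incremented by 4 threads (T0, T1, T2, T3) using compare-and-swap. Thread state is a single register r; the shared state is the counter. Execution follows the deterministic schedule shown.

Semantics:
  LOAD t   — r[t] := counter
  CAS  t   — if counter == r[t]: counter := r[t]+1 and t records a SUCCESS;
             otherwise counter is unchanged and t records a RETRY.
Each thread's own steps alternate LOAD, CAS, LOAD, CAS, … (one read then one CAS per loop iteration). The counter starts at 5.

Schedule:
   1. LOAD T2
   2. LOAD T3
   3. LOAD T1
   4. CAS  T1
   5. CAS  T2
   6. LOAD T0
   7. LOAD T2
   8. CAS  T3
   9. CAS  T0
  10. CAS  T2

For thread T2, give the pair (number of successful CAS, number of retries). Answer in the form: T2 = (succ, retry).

T2 LOAD — after: cnt=5, r=5 — load
T3 LOAD — after: cnt=5, r=5 — load
T1 LOAD — after: cnt=5, r=5 — load
T1 CAS — after: cnt=6, r=5 — ok
T2 CAS — after: cnt=6, r=5 — retry
T0 LOAD — after: cnt=6, r=6 — load
T2 LOAD — after: cnt=6, r=6 — load
T3 CAS — after: cnt=6, r=5 — retry
T0 CAS — after: cnt=7, r=6 — ok
T2 CAS — after: cnt=7, r=6 — retry

T2 = (0, 2)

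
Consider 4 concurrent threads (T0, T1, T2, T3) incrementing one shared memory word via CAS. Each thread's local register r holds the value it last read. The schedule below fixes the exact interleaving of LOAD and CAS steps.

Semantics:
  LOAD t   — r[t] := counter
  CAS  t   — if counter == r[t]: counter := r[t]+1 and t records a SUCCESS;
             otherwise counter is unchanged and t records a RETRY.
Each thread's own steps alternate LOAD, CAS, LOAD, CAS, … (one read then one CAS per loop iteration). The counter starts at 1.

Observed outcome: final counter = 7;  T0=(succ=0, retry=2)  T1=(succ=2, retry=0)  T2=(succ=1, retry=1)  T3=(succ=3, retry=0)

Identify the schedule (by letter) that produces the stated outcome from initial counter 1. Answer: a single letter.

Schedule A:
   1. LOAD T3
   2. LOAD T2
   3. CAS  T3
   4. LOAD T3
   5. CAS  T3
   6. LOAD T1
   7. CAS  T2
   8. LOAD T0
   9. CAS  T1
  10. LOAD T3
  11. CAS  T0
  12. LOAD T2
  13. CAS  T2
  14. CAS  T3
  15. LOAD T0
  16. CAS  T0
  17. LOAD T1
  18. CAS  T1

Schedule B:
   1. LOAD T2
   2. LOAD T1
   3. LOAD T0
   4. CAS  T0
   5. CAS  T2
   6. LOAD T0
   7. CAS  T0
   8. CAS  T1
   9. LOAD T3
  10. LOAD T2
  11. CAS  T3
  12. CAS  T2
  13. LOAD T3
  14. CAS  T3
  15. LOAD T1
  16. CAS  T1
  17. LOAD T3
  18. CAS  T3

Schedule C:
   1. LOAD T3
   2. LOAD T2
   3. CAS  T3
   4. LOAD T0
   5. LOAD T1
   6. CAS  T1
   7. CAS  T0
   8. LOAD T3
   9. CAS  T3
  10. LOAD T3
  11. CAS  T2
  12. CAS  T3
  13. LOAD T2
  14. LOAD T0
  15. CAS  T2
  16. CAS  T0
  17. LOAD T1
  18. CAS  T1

C

Simulating candidate C:
T3 LOAD — after: cnt=1, r=1 — load
T2 LOAD — after: cnt=1, r=1 — load
T3 CAS — after: cnt=2, r=1 — ok
T0 LOAD — after: cnt=2, r=2 — load
T1 LOAD — after: cnt=2, r=2 — load
T1 CAS — after: cnt=3, r=2 — ok
T0 CAS — after: cnt=3, r=2 — retry
T3 LOAD — after: cnt=3, r=3 — load
T3 CAS — after: cnt=4, r=3 — ok
T3 LOAD — after: cnt=4, r=4 — load
T2 CAS — after: cnt=4, r=1 — retry
T3 CAS — after: cnt=5, r=4 — ok
T2 LOAD — after: cnt=5, r=5 — load
T0 LOAD — after: cnt=5, r=5 — load
T2 CAS — after: cnt=6, r=5 — ok
T0 CAS — after: cnt=6, r=5 — retry
T1 LOAD — after: cnt=6, r=6 — load
T1 CAS — after: cnt=7, r=6 — ok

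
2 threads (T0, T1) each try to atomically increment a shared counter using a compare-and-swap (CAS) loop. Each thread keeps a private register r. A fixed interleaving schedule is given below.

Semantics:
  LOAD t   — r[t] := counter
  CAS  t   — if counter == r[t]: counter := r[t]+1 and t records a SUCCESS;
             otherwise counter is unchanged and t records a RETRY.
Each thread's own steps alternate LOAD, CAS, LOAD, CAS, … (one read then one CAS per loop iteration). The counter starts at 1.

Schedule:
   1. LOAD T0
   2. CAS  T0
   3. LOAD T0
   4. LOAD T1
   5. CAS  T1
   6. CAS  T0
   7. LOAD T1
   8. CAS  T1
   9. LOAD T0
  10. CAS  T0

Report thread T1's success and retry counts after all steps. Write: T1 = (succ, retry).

T1 = (2, 0)

[1] T0.load  rd  (counter 1, T0.r 1)
[2] T0.cas  hit  (counter 2, T0.r 1)
[3] T0.load  rd  (counter 2, T0.r 2)
[4] T1.load  rd  (counter 2, T1.r 2)
[5] T1.cas  hit  (counter 3, T1.r 2)
[6] T0.cas  miss  (counter 3, T0.r 2)
[7] T1.load  rd  (counter 3, T1.r 3)
[8] T1.cas  hit  (counter 4, T1.r 3)
[9] T0.load  rd  (counter 4, T0.r 4)
[10] T0.cas  hit  (counter 5, T0.r 4)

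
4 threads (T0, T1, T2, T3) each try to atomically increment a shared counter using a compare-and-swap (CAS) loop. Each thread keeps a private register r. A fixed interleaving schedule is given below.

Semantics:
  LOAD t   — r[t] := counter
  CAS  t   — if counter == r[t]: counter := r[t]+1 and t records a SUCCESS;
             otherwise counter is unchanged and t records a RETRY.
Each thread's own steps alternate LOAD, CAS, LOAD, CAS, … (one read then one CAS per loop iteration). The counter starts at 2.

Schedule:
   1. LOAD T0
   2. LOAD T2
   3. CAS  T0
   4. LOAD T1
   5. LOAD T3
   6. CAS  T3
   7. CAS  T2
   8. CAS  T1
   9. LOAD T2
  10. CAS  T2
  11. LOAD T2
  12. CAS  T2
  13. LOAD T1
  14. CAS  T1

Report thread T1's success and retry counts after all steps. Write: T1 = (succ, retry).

T1 = (1, 1)

[1] T0.load  rd  (counter 2, T0.r 2)
[2] T2.load  rd  (counter 2, T2.r 2)
[3] T0.cas  hit  (counter 3, T0.r 2)
[4] T1.load  rd  (counter 3, T1.r 3)
[5] T3.load  rd  (counter 3, T3.r 3)
[6] T3.cas  hit  (counter 4, T3.r 3)
[7] T2.cas  miss  (counter 4, T2.r 2)
[8] T1.cas  miss  (counter 4, T1.r 3)
[9] T2.load  rd  (counter 4, T2.r 4)
[10] T2.cas  hit  (counter 5, T2.r 4)
[11] T2.load  rd  (counter 5, T2.r 5)
[12] T2.cas  hit  (counter 6, T2.r 5)
[13] T1.load  rd  (counter 6, T1.r 6)
[14] T1.cas  hit  (counter 7, T1.r 6)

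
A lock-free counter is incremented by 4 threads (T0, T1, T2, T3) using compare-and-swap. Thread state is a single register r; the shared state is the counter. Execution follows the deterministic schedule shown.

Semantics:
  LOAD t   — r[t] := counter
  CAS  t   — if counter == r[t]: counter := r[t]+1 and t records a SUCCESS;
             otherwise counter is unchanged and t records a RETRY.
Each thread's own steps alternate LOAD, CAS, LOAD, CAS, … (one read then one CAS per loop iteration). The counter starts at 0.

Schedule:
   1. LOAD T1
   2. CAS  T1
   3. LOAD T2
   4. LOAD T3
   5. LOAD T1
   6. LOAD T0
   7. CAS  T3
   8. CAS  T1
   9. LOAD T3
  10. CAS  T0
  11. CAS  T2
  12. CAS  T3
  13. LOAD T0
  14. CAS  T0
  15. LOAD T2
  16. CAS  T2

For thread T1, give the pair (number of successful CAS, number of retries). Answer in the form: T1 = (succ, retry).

T1 = (1, 1)

#1 T1 reads 0
#2 T1 CAS(0→1) writes; counter now 1
#3 T2 reads 1
#4 T3 reads 1
#5 T1 reads 1
#6 T0 reads 1
#7 T3 CAS(1→2) writes; counter now 2
#8 T1 CAS(1→2) fails; counter now 2
#9 T3 reads 2
#10 T0 CAS(1→2) fails; counter now 2
#11 T2 CAS(1→2) fails; counter now 2
#12 T3 CAS(2→3) writes; counter now 3
#13 T0 reads 3
#14 T0 CAS(3→4) writes; counter now 4
#15 T2 reads 4
#16 T2 CAS(4→5) writes; counter now 5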